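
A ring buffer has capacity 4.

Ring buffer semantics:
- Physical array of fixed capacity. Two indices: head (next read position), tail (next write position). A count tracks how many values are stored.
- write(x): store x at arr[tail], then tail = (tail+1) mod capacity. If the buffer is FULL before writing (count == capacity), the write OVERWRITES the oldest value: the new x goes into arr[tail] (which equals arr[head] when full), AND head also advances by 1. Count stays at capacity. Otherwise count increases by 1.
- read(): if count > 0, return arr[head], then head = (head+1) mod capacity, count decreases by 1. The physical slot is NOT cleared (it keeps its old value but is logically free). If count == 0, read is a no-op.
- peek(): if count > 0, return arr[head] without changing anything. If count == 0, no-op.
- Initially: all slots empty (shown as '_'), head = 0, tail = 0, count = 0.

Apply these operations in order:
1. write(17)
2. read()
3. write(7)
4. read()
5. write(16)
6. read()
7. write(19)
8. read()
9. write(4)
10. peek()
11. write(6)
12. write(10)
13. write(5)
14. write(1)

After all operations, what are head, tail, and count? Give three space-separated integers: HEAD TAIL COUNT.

Answer: 1 1 4

Derivation:
After op 1 (write(17)): arr=[17 _ _ _] head=0 tail=1 count=1
After op 2 (read()): arr=[17 _ _ _] head=1 tail=1 count=0
After op 3 (write(7)): arr=[17 7 _ _] head=1 tail=2 count=1
After op 4 (read()): arr=[17 7 _ _] head=2 tail=2 count=0
After op 5 (write(16)): arr=[17 7 16 _] head=2 tail=3 count=1
After op 6 (read()): arr=[17 7 16 _] head=3 tail=3 count=0
After op 7 (write(19)): arr=[17 7 16 19] head=3 tail=0 count=1
After op 8 (read()): arr=[17 7 16 19] head=0 tail=0 count=0
After op 9 (write(4)): arr=[4 7 16 19] head=0 tail=1 count=1
After op 10 (peek()): arr=[4 7 16 19] head=0 tail=1 count=1
After op 11 (write(6)): arr=[4 6 16 19] head=0 tail=2 count=2
After op 12 (write(10)): arr=[4 6 10 19] head=0 tail=3 count=3
After op 13 (write(5)): arr=[4 6 10 5] head=0 tail=0 count=4
After op 14 (write(1)): arr=[1 6 10 5] head=1 tail=1 count=4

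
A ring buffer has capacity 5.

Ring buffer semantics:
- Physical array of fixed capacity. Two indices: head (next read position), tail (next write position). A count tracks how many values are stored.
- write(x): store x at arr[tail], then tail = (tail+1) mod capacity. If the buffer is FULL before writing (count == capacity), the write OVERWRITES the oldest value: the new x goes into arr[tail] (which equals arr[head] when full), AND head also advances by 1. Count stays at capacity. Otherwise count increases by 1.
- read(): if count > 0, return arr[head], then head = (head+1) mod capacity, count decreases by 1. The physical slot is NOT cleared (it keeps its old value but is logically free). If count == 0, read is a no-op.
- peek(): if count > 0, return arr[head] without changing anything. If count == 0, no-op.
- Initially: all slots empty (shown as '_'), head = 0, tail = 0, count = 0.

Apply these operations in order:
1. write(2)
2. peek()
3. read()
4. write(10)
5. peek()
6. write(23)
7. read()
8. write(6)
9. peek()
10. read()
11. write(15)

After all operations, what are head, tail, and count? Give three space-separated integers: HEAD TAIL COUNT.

Answer: 3 0 2

Derivation:
After op 1 (write(2)): arr=[2 _ _ _ _] head=0 tail=1 count=1
After op 2 (peek()): arr=[2 _ _ _ _] head=0 tail=1 count=1
After op 3 (read()): arr=[2 _ _ _ _] head=1 tail=1 count=0
After op 4 (write(10)): arr=[2 10 _ _ _] head=1 tail=2 count=1
After op 5 (peek()): arr=[2 10 _ _ _] head=1 tail=2 count=1
After op 6 (write(23)): arr=[2 10 23 _ _] head=1 tail=3 count=2
After op 7 (read()): arr=[2 10 23 _ _] head=2 tail=3 count=1
After op 8 (write(6)): arr=[2 10 23 6 _] head=2 tail=4 count=2
After op 9 (peek()): arr=[2 10 23 6 _] head=2 tail=4 count=2
After op 10 (read()): arr=[2 10 23 6 _] head=3 tail=4 count=1
After op 11 (write(15)): arr=[2 10 23 6 15] head=3 tail=0 count=2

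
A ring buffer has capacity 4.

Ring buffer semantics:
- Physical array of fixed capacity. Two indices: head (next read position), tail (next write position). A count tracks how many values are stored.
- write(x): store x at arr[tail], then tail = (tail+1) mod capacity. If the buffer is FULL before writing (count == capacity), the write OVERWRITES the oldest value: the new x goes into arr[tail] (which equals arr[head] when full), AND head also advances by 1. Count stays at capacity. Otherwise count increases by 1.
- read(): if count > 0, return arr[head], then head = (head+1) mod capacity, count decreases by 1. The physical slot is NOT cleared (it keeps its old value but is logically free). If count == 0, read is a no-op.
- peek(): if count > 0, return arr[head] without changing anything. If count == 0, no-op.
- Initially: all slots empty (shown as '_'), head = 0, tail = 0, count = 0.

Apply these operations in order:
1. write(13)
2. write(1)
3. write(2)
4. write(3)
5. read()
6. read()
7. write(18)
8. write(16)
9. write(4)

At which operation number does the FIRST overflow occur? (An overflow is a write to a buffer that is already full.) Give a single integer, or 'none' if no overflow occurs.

Answer: 9

Derivation:
After op 1 (write(13)): arr=[13 _ _ _] head=0 tail=1 count=1
After op 2 (write(1)): arr=[13 1 _ _] head=0 tail=2 count=2
After op 3 (write(2)): arr=[13 1 2 _] head=0 tail=3 count=3
After op 4 (write(3)): arr=[13 1 2 3] head=0 tail=0 count=4
After op 5 (read()): arr=[13 1 2 3] head=1 tail=0 count=3
After op 6 (read()): arr=[13 1 2 3] head=2 tail=0 count=2
After op 7 (write(18)): arr=[18 1 2 3] head=2 tail=1 count=3
After op 8 (write(16)): arr=[18 16 2 3] head=2 tail=2 count=4
After op 9 (write(4)): arr=[18 16 4 3] head=3 tail=3 count=4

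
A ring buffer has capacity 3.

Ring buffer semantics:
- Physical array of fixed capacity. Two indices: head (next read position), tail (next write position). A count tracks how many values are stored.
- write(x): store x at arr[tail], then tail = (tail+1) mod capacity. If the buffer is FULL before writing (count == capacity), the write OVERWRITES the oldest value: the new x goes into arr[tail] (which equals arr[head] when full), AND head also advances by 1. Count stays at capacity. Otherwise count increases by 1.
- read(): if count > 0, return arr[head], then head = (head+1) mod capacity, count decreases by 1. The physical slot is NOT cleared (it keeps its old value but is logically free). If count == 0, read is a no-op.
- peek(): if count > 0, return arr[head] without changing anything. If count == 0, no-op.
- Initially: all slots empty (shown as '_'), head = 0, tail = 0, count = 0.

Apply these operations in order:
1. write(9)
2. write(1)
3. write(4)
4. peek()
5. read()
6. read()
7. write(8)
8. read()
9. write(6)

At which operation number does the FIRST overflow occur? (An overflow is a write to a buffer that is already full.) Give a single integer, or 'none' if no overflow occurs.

After op 1 (write(9)): arr=[9 _ _] head=0 tail=1 count=1
After op 2 (write(1)): arr=[9 1 _] head=0 tail=2 count=2
After op 3 (write(4)): arr=[9 1 4] head=0 tail=0 count=3
After op 4 (peek()): arr=[9 1 4] head=0 tail=0 count=3
After op 5 (read()): arr=[9 1 4] head=1 tail=0 count=2
After op 6 (read()): arr=[9 1 4] head=2 tail=0 count=1
After op 7 (write(8)): arr=[8 1 4] head=2 tail=1 count=2
After op 8 (read()): arr=[8 1 4] head=0 tail=1 count=1
After op 9 (write(6)): arr=[8 6 4] head=0 tail=2 count=2

Answer: none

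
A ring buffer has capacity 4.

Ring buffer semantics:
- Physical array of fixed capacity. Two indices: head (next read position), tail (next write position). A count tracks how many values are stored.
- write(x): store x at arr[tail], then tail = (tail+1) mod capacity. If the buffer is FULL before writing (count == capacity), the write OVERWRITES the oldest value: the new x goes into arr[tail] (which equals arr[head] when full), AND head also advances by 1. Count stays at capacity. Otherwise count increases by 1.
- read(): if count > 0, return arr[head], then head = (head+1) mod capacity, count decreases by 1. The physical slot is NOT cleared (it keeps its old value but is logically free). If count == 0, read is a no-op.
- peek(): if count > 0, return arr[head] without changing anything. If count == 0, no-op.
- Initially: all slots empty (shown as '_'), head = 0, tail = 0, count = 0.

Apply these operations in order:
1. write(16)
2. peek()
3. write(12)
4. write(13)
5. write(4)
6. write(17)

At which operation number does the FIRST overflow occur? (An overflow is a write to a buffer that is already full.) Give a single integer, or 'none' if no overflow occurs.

Answer: 6

Derivation:
After op 1 (write(16)): arr=[16 _ _ _] head=0 tail=1 count=1
After op 2 (peek()): arr=[16 _ _ _] head=0 tail=1 count=1
After op 3 (write(12)): arr=[16 12 _ _] head=0 tail=2 count=2
After op 4 (write(13)): arr=[16 12 13 _] head=0 tail=3 count=3
After op 5 (write(4)): arr=[16 12 13 4] head=0 tail=0 count=4
After op 6 (write(17)): arr=[17 12 13 4] head=1 tail=1 count=4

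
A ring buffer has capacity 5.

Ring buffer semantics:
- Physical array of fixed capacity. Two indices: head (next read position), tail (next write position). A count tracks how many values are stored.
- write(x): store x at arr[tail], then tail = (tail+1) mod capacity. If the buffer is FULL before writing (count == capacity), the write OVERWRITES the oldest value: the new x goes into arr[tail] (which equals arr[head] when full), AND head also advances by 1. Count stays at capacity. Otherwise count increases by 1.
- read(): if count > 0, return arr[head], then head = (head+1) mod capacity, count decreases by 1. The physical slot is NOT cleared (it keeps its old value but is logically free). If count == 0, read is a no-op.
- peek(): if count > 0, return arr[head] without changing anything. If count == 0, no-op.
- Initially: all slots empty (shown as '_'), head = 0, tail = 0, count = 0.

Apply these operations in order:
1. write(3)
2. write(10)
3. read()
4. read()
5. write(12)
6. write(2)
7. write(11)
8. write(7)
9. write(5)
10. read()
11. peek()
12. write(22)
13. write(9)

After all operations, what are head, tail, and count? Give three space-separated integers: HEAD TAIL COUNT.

Answer: 4 4 5

Derivation:
After op 1 (write(3)): arr=[3 _ _ _ _] head=0 tail=1 count=1
After op 2 (write(10)): arr=[3 10 _ _ _] head=0 tail=2 count=2
After op 3 (read()): arr=[3 10 _ _ _] head=1 tail=2 count=1
After op 4 (read()): arr=[3 10 _ _ _] head=2 tail=2 count=0
After op 5 (write(12)): arr=[3 10 12 _ _] head=2 tail=3 count=1
After op 6 (write(2)): arr=[3 10 12 2 _] head=2 tail=4 count=2
After op 7 (write(11)): arr=[3 10 12 2 11] head=2 tail=0 count=3
After op 8 (write(7)): arr=[7 10 12 2 11] head=2 tail=1 count=4
After op 9 (write(5)): arr=[7 5 12 2 11] head=2 tail=2 count=5
After op 10 (read()): arr=[7 5 12 2 11] head=3 tail=2 count=4
After op 11 (peek()): arr=[7 5 12 2 11] head=3 tail=2 count=4
After op 12 (write(22)): arr=[7 5 22 2 11] head=3 tail=3 count=5
After op 13 (write(9)): arr=[7 5 22 9 11] head=4 tail=4 count=5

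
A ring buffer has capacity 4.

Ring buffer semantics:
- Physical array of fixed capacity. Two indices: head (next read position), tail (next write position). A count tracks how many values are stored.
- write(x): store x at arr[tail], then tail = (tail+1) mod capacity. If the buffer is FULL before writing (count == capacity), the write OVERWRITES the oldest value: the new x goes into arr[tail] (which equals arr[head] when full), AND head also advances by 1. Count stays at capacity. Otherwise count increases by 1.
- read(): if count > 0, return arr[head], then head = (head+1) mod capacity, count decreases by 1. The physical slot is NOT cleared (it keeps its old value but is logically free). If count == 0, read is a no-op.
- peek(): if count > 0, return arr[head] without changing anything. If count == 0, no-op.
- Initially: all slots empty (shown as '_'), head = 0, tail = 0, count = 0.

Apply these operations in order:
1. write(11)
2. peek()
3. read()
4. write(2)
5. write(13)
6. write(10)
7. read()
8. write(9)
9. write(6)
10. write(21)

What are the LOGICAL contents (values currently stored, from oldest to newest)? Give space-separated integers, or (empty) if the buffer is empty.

After op 1 (write(11)): arr=[11 _ _ _] head=0 tail=1 count=1
After op 2 (peek()): arr=[11 _ _ _] head=0 tail=1 count=1
After op 3 (read()): arr=[11 _ _ _] head=1 tail=1 count=0
After op 4 (write(2)): arr=[11 2 _ _] head=1 tail=2 count=1
After op 5 (write(13)): arr=[11 2 13 _] head=1 tail=3 count=2
After op 6 (write(10)): arr=[11 2 13 10] head=1 tail=0 count=3
After op 7 (read()): arr=[11 2 13 10] head=2 tail=0 count=2
After op 8 (write(9)): arr=[9 2 13 10] head=2 tail=1 count=3
After op 9 (write(6)): arr=[9 6 13 10] head=2 tail=2 count=4
After op 10 (write(21)): arr=[9 6 21 10] head=3 tail=3 count=4

Answer: 10 9 6 21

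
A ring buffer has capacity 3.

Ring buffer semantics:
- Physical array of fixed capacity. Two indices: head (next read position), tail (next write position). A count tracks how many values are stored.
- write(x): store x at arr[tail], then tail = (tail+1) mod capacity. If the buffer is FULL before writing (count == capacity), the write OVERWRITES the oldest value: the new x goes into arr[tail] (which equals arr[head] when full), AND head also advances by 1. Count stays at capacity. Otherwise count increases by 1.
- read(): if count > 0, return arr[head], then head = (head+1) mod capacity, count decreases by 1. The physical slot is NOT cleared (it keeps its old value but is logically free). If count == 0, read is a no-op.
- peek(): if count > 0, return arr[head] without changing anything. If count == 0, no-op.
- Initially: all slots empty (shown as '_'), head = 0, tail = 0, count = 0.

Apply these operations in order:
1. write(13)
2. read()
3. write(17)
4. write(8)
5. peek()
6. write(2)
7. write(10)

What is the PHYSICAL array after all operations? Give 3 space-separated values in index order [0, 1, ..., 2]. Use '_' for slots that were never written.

After op 1 (write(13)): arr=[13 _ _] head=0 tail=1 count=1
After op 2 (read()): arr=[13 _ _] head=1 tail=1 count=0
After op 3 (write(17)): arr=[13 17 _] head=1 tail=2 count=1
After op 4 (write(8)): arr=[13 17 8] head=1 tail=0 count=2
After op 5 (peek()): arr=[13 17 8] head=1 tail=0 count=2
After op 6 (write(2)): arr=[2 17 8] head=1 tail=1 count=3
After op 7 (write(10)): arr=[2 10 8] head=2 tail=2 count=3

Answer: 2 10 8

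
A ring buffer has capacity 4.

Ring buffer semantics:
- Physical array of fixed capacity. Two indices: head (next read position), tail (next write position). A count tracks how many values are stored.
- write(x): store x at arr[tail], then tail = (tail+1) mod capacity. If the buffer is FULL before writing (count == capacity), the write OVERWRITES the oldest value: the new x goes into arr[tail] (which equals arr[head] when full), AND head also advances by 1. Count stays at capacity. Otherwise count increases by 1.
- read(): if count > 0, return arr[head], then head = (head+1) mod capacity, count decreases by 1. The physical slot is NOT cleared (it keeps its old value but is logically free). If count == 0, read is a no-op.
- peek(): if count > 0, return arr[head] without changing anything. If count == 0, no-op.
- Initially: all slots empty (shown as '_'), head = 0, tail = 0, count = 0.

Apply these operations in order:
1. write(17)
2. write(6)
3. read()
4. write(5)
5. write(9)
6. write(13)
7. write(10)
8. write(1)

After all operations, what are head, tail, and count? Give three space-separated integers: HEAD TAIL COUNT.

Answer: 3 3 4

Derivation:
After op 1 (write(17)): arr=[17 _ _ _] head=0 tail=1 count=1
After op 2 (write(6)): arr=[17 6 _ _] head=0 tail=2 count=2
After op 3 (read()): arr=[17 6 _ _] head=1 tail=2 count=1
After op 4 (write(5)): arr=[17 6 5 _] head=1 tail=3 count=2
After op 5 (write(9)): arr=[17 6 5 9] head=1 tail=0 count=3
After op 6 (write(13)): arr=[13 6 5 9] head=1 tail=1 count=4
After op 7 (write(10)): arr=[13 10 5 9] head=2 tail=2 count=4
After op 8 (write(1)): arr=[13 10 1 9] head=3 tail=3 count=4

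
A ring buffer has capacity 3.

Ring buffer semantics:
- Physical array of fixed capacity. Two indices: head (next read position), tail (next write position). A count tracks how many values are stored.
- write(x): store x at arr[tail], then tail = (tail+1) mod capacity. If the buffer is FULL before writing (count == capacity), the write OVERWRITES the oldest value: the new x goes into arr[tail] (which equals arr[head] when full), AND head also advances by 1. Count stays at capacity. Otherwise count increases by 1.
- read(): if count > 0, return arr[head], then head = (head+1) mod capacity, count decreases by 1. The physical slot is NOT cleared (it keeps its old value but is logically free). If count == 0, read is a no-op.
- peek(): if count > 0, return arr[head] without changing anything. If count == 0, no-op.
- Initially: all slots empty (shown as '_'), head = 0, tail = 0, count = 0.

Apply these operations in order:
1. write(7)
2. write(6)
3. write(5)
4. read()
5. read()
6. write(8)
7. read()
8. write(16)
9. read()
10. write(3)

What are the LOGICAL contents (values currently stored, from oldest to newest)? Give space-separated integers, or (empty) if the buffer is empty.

Answer: 16 3

Derivation:
After op 1 (write(7)): arr=[7 _ _] head=0 tail=1 count=1
After op 2 (write(6)): arr=[7 6 _] head=0 tail=2 count=2
After op 3 (write(5)): arr=[7 6 5] head=0 tail=0 count=3
After op 4 (read()): arr=[7 6 5] head=1 tail=0 count=2
After op 5 (read()): arr=[7 6 5] head=2 tail=0 count=1
After op 6 (write(8)): arr=[8 6 5] head=2 tail=1 count=2
After op 7 (read()): arr=[8 6 5] head=0 tail=1 count=1
After op 8 (write(16)): arr=[8 16 5] head=0 tail=2 count=2
After op 9 (read()): arr=[8 16 5] head=1 tail=2 count=1
After op 10 (write(3)): arr=[8 16 3] head=1 tail=0 count=2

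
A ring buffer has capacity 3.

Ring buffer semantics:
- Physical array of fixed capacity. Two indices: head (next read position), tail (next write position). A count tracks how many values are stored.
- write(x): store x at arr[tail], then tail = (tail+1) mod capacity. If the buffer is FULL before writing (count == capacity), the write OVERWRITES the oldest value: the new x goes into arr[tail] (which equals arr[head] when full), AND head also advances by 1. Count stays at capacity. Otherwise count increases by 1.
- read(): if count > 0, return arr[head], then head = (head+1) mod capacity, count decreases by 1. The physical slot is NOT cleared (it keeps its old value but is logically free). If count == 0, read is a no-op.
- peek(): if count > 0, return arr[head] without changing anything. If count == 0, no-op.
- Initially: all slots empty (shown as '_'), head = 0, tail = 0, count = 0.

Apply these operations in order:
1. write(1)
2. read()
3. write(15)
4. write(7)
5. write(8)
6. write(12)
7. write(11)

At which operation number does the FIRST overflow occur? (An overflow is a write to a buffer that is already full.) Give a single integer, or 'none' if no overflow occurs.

Answer: 6

Derivation:
After op 1 (write(1)): arr=[1 _ _] head=0 tail=1 count=1
After op 2 (read()): arr=[1 _ _] head=1 tail=1 count=0
After op 3 (write(15)): arr=[1 15 _] head=1 tail=2 count=1
After op 4 (write(7)): arr=[1 15 7] head=1 tail=0 count=2
After op 5 (write(8)): arr=[8 15 7] head=1 tail=1 count=3
After op 6 (write(12)): arr=[8 12 7] head=2 tail=2 count=3
After op 7 (write(11)): arr=[8 12 11] head=0 tail=0 count=3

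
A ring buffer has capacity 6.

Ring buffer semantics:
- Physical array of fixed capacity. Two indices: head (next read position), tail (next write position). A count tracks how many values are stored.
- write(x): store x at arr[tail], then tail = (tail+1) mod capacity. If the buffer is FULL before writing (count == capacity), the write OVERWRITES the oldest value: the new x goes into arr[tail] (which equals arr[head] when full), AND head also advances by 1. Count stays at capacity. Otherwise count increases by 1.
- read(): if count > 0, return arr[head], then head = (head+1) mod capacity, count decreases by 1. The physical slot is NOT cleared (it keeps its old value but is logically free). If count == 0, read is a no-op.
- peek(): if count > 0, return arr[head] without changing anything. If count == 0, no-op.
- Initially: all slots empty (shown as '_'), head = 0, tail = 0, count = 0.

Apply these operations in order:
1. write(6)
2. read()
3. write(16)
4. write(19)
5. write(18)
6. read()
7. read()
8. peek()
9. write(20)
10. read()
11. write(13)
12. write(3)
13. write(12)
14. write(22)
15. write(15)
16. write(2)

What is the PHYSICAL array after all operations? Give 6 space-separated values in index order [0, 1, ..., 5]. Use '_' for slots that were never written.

After op 1 (write(6)): arr=[6 _ _ _ _ _] head=0 tail=1 count=1
After op 2 (read()): arr=[6 _ _ _ _ _] head=1 tail=1 count=0
After op 3 (write(16)): arr=[6 16 _ _ _ _] head=1 tail=2 count=1
After op 4 (write(19)): arr=[6 16 19 _ _ _] head=1 tail=3 count=2
After op 5 (write(18)): arr=[6 16 19 18 _ _] head=1 tail=4 count=3
After op 6 (read()): arr=[6 16 19 18 _ _] head=2 tail=4 count=2
After op 7 (read()): arr=[6 16 19 18 _ _] head=3 tail=4 count=1
After op 8 (peek()): arr=[6 16 19 18 _ _] head=3 tail=4 count=1
After op 9 (write(20)): arr=[6 16 19 18 20 _] head=3 tail=5 count=2
After op 10 (read()): arr=[6 16 19 18 20 _] head=4 tail=5 count=1
After op 11 (write(13)): arr=[6 16 19 18 20 13] head=4 tail=0 count=2
After op 12 (write(3)): arr=[3 16 19 18 20 13] head=4 tail=1 count=3
After op 13 (write(12)): arr=[3 12 19 18 20 13] head=4 tail=2 count=4
After op 14 (write(22)): arr=[3 12 22 18 20 13] head=4 tail=3 count=5
After op 15 (write(15)): arr=[3 12 22 15 20 13] head=4 tail=4 count=6
After op 16 (write(2)): arr=[3 12 22 15 2 13] head=5 tail=5 count=6

Answer: 3 12 22 15 2 13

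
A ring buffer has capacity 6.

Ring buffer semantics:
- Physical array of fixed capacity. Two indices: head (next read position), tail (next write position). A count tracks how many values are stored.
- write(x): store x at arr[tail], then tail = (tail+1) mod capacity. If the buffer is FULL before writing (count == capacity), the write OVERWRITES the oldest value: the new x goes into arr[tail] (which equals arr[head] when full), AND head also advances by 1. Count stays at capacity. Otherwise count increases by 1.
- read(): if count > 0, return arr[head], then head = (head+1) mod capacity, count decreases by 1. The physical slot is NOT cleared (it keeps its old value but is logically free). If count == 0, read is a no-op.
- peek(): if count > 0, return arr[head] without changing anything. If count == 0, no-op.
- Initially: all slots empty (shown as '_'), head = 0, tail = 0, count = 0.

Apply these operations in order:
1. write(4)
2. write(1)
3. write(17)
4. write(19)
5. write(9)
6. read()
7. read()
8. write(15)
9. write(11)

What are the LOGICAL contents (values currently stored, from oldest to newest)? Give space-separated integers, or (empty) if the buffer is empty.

After op 1 (write(4)): arr=[4 _ _ _ _ _] head=0 tail=1 count=1
After op 2 (write(1)): arr=[4 1 _ _ _ _] head=0 tail=2 count=2
After op 3 (write(17)): arr=[4 1 17 _ _ _] head=0 tail=3 count=3
After op 4 (write(19)): arr=[4 1 17 19 _ _] head=0 tail=4 count=4
After op 5 (write(9)): arr=[4 1 17 19 9 _] head=0 tail=5 count=5
After op 6 (read()): arr=[4 1 17 19 9 _] head=1 tail=5 count=4
After op 7 (read()): arr=[4 1 17 19 9 _] head=2 tail=5 count=3
After op 8 (write(15)): arr=[4 1 17 19 9 15] head=2 tail=0 count=4
After op 9 (write(11)): arr=[11 1 17 19 9 15] head=2 tail=1 count=5

Answer: 17 19 9 15 11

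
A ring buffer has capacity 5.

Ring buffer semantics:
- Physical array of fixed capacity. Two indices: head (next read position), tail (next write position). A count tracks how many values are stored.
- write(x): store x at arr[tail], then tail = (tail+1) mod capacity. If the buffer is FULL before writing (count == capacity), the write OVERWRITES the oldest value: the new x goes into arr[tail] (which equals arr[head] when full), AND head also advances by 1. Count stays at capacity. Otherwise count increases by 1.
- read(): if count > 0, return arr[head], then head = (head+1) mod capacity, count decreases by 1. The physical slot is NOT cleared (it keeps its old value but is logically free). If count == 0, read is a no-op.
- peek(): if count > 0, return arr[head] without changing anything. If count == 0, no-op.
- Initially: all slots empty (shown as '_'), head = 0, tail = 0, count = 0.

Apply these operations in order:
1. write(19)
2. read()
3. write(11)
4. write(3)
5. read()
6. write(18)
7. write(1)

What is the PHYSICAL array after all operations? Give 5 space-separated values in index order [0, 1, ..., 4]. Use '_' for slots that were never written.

Answer: 19 11 3 18 1

Derivation:
After op 1 (write(19)): arr=[19 _ _ _ _] head=0 tail=1 count=1
After op 2 (read()): arr=[19 _ _ _ _] head=1 tail=1 count=0
After op 3 (write(11)): arr=[19 11 _ _ _] head=1 tail=2 count=1
After op 4 (write(3)): arr=[19 11 3 _ _] head=1 tail=3 count=2
After op 5 (read()): arr=[19 11 3 _ _] head=2 tail=3 count=1
After op 6 (write(18)): arr=[19 11 3 18 _] head=2 tail=4 count=2
After op 7 (write(1)): arr=[19 11 3 18 1] head=2 tail=0 count=3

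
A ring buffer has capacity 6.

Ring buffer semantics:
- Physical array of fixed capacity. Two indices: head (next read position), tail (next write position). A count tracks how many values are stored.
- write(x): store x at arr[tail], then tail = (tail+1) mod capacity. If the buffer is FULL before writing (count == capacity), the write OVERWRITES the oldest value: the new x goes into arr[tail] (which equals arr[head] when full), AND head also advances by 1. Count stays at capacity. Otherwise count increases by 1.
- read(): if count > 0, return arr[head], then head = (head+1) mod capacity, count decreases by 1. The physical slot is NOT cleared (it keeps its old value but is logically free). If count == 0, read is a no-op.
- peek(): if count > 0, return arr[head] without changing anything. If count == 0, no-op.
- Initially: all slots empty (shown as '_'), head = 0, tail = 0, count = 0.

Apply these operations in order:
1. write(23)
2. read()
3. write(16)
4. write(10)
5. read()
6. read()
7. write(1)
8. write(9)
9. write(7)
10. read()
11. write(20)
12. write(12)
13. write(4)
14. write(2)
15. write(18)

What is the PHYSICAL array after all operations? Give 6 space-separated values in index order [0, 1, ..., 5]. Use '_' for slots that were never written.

Answer: 20 12 4 2 18 7

Derivation:
After op 1 (write(23)): arr=[23 _ _ _ _ _] head=0 tail=1 count=1
After op 2 (read()): arr=[23 _ _ _ _ _] head=1 tail=1 count=0
After op 3 (write(16)): arr=[23 16 _ _ _ _] head=1 tail=2 count=1
After op 4 (write(10)): arr=[23 16 10 _ _ _] head=1 tail=3 count=2
After op 5 (read()): arr=[23 16 10 _ _ _] head=2 tail=3 count=1
After op 6 (read()): arr=[23 16 10 _ _ _] head=3 tail=3 count=0
After op 7 (write(1)): arr=[23 16 10 1 _ _] head=3 tail=4 count=1
After op 8 (write(9)): arr=[23 16 10 1 9 _] head=3 tail=5 count=2
After op 9 (write(7)): arr=[23 16 10 1 9 7] head=3 tail=0 count=3
After op 10 (read()): arr=[23 16 10 1 9 7] head=4 tail=0 count=2
After op 11 (write(20)): arr=[20 16 10 1 9 7] head=4 tail=1 count=3
After op 12 (write(12)): arr=[20 12 10 1 9 7] head=4 tail=2 count=4
After op 13 (write(4)): arr=[20 12 4 1 9 7] head=4 tail=3 count=5
After op 14 (write(2)): arr=[20 12 4 2 9 7] head=4 tail=4 count=6
After op 15 (write(18)): arr=[20 12 4 2 18 7] head=5 tail=5 count=6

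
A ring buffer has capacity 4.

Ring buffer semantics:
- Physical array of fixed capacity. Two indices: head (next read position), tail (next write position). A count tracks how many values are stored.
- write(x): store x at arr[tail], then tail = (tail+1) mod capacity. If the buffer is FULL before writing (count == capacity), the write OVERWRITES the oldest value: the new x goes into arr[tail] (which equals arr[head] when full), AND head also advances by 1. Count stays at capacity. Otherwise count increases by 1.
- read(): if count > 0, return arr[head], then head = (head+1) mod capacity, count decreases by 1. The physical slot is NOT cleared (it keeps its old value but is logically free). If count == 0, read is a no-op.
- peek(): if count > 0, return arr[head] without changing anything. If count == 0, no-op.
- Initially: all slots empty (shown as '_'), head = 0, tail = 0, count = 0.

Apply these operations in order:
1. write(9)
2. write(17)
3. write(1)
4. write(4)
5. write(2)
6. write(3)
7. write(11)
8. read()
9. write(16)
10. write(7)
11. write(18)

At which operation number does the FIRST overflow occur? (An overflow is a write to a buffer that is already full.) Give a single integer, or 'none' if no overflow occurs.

After op 1 (write(9)): arr=[9 _ _ _] head=0 tail=1 count=1
After op 2 (write(17)): arr=[9 17 _ _] head=0 tail=2 count=2
After op 3 (write(1)): arr=[9 17 1 _] head=0 tail=3 count=3
After op 4 (write(4)): arr=[9 17 1 4] head=0 tail=0 count=4
After op 5 (write(2)): arr=[2 17 1 4] head=1 tail=1 count=4
After op 6 (write(3)): arr=[2 3 1 4] head=2 tail=2 count=4
After op 7 (write(11)): arr=[2 3 11 4] head=3 tail=3 count=4
After op 8 (read()): arr=[2 3 11 4] head=0 tail=3 count=3
After op 9 (write(16)): arr=[2 3 11 16] head=0 tail=0 count=4
After op 10 (write(7)): arr=[7 3 11 16] head=1 tail=1 count=4
After op 11 (write(18)): arr=[7 18 11 16] head=2 tail=2 count=4

Answer: 5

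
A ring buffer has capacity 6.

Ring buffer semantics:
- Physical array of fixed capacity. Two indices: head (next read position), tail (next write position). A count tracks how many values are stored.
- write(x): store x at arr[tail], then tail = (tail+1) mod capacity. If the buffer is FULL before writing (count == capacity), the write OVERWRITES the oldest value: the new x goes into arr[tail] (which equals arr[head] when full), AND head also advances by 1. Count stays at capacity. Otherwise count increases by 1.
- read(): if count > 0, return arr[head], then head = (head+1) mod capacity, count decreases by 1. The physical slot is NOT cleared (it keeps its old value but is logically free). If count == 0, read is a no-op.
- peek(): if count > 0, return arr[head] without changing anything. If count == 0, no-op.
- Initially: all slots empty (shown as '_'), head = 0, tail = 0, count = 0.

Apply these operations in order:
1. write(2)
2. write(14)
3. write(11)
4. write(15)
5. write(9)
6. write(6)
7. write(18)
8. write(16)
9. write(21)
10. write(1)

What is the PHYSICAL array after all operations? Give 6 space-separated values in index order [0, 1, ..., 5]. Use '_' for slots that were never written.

After op 1 (write(2)): arr=[2 _ _ _ _ _] head=0 tail=1 count=1
After op 2 (write(14)): arr=[2 14 _ _ _ _] head=0 tail=2 count=2
After op 3 (write(11)): arr=[2 14 11 _ _ _] head=0 tail=3 count=3
After op 4 (write(15)): arr=[2 14 11 15 _ _] head=0 tail=4 count=4
After op 5 (write(9)): arr=[2 14 11 15 9 _] head=0 tail=5 count=5
After op 6 (write(6)): arr=[2 14 11 15 9 6] head=0 tail=0 count=6
After op 7 (write(18)): arr=[18 14 11 15 9 6] head=1 tail=1 count=6
After op 8 (write(16)): arr=[18 16 11 15 9 6] head=2 tail=2 count=6
After op 9 (write(21)): arr=[18 16 21 15 9 6] head=3 tail=3 count=6
After op 10 (write(1)): arr=[18 16 21 1 9 6] head=4 tail=4 count=6

Answer: 18 16 21 1 9 6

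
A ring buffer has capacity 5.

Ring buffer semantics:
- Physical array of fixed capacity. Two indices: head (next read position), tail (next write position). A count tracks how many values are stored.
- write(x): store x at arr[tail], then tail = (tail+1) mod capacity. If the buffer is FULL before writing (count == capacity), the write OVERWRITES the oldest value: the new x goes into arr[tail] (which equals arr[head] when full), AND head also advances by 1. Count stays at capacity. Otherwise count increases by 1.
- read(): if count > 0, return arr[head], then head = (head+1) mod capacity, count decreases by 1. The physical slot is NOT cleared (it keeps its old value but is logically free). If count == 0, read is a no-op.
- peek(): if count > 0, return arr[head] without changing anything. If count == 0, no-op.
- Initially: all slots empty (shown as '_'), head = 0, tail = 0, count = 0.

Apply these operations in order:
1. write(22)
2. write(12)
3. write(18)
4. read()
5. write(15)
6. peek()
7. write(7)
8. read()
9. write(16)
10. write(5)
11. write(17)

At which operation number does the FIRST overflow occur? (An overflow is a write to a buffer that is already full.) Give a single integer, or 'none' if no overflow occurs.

After op 1 (write(22)): arr=[22 _ _ _ _] head=0 tail=1 count=1
After op 2 (write(12)): arr=[22 12 _ _ _] head=0 tail=2 count=2
After op 3 (write(18)): arr=[22 12 18 _ _] head=0 tail=3 count=3
After op 4 (read()): arr=[22 12 18 _ _] head=1 tail=3 count=2
After op 5 (write(15)): arr=[22 12 18 15 _] head=1 tail=4 count=3
After op 6 (peek()): arr=[22 12 18 15 _] head=1 tail=4 count=3
After op 7 (write(7)): arr=[22 12 18 15 7] head=1 tail=0 count=4
After op 8 (read()): arr=[22 12 18 15 7] head=2 tail=0 count=3
After op 9 (write(16)): arr=[16 12 18 15 7] head=2 tail=1 count=4
After op 10 (write(5)): arr=[16 5 18 15 7] head=2 tail=2 count=5
After op 11 (write(17)): arr=[16 5 17 15 7] head=3 tail=3 count=5

Answer: 11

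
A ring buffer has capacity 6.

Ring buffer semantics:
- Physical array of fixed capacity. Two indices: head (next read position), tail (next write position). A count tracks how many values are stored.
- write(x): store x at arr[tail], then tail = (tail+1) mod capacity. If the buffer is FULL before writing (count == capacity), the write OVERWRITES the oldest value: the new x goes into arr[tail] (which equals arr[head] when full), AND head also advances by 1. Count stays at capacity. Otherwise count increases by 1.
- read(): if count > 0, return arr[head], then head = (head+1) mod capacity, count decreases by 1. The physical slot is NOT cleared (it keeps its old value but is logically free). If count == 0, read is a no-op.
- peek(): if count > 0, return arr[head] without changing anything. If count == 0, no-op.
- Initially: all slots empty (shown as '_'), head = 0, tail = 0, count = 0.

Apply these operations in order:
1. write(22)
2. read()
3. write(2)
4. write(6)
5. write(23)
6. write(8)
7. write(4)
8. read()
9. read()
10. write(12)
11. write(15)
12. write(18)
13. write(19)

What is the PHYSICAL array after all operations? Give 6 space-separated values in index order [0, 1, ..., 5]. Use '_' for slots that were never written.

After op 1 (write(22)): arr=[22 _ _ _ _ _] head=0 tail=1 count=1
After op 2 (read()): arr=[22 _ _ _ _ _] head=1 tail=1 count=0
After op 3 (write(2)): arr=[22 2 _ _ _ _] head=1 tail=2 count=1
After op 4 (write(6)): arr=[22 2 6 _ _ _] head=1 tail=3 count=2
After op 5 (write(23)): arr=[22 2 6 23 _ _] head=1 tail=4 count=3
After op 6 (write(8)): arr=[22 2 6 23 8 _] head=1 tail=5 count=4
After op 7 (write(4)): arr=[22 2 6 23 8 4] head=1 tail=0 count=5
After op 8 (read()): arr=[22 2 6 23 8 4] head=2 tail=0 count=4
After op 9 (read()): arr=[22 2 6 23 8 4] head=3 tail=0 count=3
After op 10 (write(12)): arr=[12 2 6 23 8 4] head=3 tail=1 count=4
After op 11 (write(15)): arr=[12 15 6 23 8 4] head=3 tail=2 count=5
After op 12 (write(18)): arr=[12 15 18 23 8 4] head=3 tail=3 count=6
After op 13 (write(19)): arr=[12 15 18 19 8 4] head=4 tail=4 count=6

Answer: 12 15 18 19 8 4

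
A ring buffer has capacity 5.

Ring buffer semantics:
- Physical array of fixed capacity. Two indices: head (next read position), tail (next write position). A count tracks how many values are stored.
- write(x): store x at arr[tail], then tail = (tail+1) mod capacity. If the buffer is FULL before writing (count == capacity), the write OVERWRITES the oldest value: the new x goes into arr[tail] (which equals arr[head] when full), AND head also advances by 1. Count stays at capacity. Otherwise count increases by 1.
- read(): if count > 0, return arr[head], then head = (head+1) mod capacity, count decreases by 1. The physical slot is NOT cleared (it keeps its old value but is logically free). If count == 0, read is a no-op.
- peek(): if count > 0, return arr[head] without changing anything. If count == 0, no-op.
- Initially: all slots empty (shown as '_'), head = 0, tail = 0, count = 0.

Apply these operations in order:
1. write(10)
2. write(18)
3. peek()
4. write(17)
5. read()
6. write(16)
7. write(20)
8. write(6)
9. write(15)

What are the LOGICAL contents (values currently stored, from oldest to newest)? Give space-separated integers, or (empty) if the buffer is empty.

Answer: 17 16 20 6 15

Derivation:
After op 1 (write(10)): arr=[10 _ _ _ _] head=0 tail=1 count=1
After op 2 (write(18)): arr=[10 18 _ _ _] head=0 tail=2 count=2
After op 3 (peek()): arr=[10 18 _ _ _] head=0 tail=2 count=2
After op 4 (write(17)): arr=[10 18 17 _ _] head=0 tail=3 count=3
After op 5 (read()): arr=[10 18 17 _ _] head=1 tail=3 count=2
After op 6 (write(16)): arr=[10 18 17 16 _] head=1 tail=4 count=3
After op 7 (write(20)): arr=[10 18 17 16 20] head=1 tail=0 count=4
After op 8 (write(6)): arr=[6 18 17 16 20] head=1 tail=1 count=5
After op 9 (write(15)): arr=[6 15 17 16 20] head=2 tail=2 count=5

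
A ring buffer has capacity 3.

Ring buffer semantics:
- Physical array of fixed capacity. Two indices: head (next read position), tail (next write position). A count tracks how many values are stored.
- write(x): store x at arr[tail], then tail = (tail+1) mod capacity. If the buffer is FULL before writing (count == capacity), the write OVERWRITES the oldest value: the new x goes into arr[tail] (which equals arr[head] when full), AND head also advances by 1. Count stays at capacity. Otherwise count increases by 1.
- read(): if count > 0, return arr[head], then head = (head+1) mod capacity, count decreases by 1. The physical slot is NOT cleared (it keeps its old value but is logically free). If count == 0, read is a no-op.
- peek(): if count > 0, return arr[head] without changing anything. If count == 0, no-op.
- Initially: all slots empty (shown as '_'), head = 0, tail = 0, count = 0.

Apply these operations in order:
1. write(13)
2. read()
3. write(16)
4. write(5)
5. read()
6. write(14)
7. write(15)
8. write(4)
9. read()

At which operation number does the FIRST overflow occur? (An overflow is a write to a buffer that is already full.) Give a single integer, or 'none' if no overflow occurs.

Answer: 8

Derivation:
After op 1 (write(13)): arr=[13 _ _] head=0 tail=1 count=1
After op 2 (read()): arr=[13 _ _] head=1 tail=1 count=0
After op 3 (write(16)): arr=[13 16 _] head=1 tail=2 count=1
After op 4 (write(5)): arr=[13 16 5] head=1 tail=0 count=2
After op 5 (read()): arr=[13 16 5] head=2 tail=0 count=1
After op 6 (write(14)): arr=[14 16 5] head=2 tail=1 count=2
After op 7 (write(15)): arr=[14 15 5] head=2 tail=2 count=3
After op 8 (write(4)): arr=[14 15 4] head=0 tail=0 count=3
After op 9 (read()): arr=[14 15 4] head=1 tail=0 count=2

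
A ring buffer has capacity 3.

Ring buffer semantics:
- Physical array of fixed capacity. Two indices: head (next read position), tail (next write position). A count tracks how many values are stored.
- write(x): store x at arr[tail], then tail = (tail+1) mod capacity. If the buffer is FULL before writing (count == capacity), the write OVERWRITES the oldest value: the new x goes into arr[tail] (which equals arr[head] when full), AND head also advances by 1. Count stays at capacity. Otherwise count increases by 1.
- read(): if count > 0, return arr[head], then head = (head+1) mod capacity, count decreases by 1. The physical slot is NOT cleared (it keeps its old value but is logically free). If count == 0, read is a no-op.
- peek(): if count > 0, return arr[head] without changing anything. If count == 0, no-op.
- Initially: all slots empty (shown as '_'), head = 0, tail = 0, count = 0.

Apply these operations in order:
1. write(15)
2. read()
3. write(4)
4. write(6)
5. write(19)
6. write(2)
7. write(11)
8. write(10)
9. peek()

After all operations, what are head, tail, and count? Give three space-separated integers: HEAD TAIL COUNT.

After op 1 (write(15)): arr=[15 _ _] head=0 tail=1 count=1
After op 2 (read()): arr=[15 _ _] head=1 tail=1 count=0
After op 3 (write(4)): arr=[15 4 _] head=1 tail=2 count=1
After op 4 (write(6)): arr=[15 4 6] head=1 tail=0 count=2
After op 5 (write(19)): arr=[19 4 6] head=1 tail=1 count=3
After op 6 (write(2)): arr=[19 2 6] head=2 tail=2 count=3
After op 7 (write(11)): arr=[19 2 11] head=0 tail=0 count=3
After op 8 (write(10)): arr=[10 2 11] head=1 tail=1 count=3
After op 9 (peek()): arr=[10 2 11] head=1 tail=1 count=3

Answer: 1 1 3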